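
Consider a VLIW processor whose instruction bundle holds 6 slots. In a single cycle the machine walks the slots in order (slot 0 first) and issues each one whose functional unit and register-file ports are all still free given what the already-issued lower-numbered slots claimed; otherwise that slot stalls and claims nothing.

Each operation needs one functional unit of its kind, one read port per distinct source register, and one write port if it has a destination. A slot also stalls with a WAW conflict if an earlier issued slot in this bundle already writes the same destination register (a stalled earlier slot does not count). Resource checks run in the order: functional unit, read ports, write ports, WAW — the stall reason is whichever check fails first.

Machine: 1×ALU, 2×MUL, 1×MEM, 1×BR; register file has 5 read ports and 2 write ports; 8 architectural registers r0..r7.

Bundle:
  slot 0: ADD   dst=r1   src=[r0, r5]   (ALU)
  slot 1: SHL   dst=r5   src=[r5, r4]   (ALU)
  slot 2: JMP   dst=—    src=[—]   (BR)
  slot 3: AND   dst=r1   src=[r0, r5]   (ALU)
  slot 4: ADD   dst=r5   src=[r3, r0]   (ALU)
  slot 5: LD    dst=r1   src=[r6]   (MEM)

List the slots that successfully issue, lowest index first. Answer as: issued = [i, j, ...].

issued = [0, 2]

  0. ALU→r1 ⇒ go  {0A/2Mu/1Ld/1B | 3r 1w}
  1. ALU→r5 ⇒ no(FU)  {0A/2Mu/1Ld/1B | 3r 1w}
  2. BR ⇒ go  {0A/2Mu/1Ld/0B | 3r 1w}
  3. ALU→r1 ⇒ no(FU)  {0A/2Mu/1Ld/0B | 3r 1w}
  4. ALU→r5 ⇒ no(FU)  {0A/2Mu/1Ld/0B | 3r 1w}
  5. MEM→r1 ⇒ no(WAW)  {0A/2Mu/1Ld/0B | 3r 1w}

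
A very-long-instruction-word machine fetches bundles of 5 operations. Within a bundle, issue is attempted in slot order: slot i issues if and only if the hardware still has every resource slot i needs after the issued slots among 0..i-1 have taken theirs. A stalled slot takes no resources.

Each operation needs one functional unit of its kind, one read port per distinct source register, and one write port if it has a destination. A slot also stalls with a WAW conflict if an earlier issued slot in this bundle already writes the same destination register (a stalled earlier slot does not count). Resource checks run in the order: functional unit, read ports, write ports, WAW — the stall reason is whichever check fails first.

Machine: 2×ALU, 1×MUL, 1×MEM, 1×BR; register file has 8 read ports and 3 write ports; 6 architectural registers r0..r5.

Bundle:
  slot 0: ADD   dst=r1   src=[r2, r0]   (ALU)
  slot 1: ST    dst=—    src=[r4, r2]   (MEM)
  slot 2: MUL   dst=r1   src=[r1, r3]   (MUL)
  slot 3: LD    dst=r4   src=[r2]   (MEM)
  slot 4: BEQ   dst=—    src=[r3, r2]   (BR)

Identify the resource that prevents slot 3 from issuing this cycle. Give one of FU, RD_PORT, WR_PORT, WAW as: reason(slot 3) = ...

reason(slot 3) = FU

(0) want 1×ALU +2rd +1wr — yes → AL1|MU1|ME1|BR1|rd6|wr2
(1) want 1×MEM +2rd +0wr — yes → AL1|MU1|ME0|BR1|rd4|wr2
(2) want 1×MUL +2rd +1wr — WAW → AL1|MU1|ME0|BR1|rd4|wr2
(3) want 1×MEM +1rd +1wr — FU → AL1|MU1|ME0|BR1|rd4|wr2
(4) want 1×BR +2rd +0wr — yes → AL1|MU1|ME0|BR0|rd2|wr2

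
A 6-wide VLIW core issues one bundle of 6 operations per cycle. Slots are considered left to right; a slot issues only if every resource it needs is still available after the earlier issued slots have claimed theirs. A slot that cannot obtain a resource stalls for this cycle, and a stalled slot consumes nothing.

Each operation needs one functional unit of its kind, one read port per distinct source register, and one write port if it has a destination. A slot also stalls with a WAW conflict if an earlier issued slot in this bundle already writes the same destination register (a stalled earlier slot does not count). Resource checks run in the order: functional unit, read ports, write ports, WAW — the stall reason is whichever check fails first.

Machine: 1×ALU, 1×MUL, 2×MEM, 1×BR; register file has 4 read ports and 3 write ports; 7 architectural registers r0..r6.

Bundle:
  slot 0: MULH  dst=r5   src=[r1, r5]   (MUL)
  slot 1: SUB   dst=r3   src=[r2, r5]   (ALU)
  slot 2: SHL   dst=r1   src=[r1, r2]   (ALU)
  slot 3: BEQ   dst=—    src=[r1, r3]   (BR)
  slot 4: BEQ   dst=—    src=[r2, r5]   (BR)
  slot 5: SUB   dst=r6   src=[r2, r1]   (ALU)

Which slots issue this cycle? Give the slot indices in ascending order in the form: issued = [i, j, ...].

issued = [0, 1]

[0] MUL needs rd=2 wr=1: ok; after: ALU=1 MUL=0 MEM=2 BR=1, R=2, W=2
[1] ALU needs rd=2 wr=1: ok; after: ALU=0 MUL=0 MEM=2 BR=1, R=0, W=1
[2] ALU needs rd=2 wr=1: FU; after: ALU=0 MUL=0 MEM=2 BR=1, R=0, W=1
[3] BR needs rd=2 wr=0: RD_PORT; after: ALU=0 MUL=0 MEM=2 BR=1, R=0, W=1
[4] BR needs rd=2 wr=0: RD_PORT; after: ALU=0 MUL=0 MEM=2 BR=1, R=0, W=1
[5] ALU needs rd=2 wr=1: FU; after: ALU=0 MUL=0 MEM=2 BR=1, R=0, W=1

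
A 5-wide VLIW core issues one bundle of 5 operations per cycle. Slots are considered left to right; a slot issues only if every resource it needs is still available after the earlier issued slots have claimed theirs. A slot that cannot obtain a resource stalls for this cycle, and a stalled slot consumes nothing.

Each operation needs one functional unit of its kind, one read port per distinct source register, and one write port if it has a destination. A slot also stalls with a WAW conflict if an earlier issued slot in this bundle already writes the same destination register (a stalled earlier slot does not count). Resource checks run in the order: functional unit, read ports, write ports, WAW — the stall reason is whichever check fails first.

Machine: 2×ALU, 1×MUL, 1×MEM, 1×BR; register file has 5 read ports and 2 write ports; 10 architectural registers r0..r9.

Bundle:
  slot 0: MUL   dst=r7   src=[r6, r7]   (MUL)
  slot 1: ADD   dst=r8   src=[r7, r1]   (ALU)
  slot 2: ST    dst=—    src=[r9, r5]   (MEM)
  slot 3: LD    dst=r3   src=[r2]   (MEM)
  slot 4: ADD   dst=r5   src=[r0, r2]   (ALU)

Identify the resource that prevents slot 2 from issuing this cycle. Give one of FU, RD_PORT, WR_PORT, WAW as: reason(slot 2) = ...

reason(slot 2) = RD_PORT

(0) want 1×MUL +2rd +1wr — yes → AL2|MU0|ME1|BR1|rd3|wr1
(1) want 1×ALU +2rd +1wr — yes → AL1|MU0|ME1|BR1|rd1|wr0
(2) want 1×MEM +2rd +0wr — RD_PORT → AL1|MU0|ME1|BR1|rd1|wr0
(3) want 1×MEM +1rd +1wr — WR_PORT → AL1|MU0|ME1|BR1|rd1|wr0
(4) want 1×ALU +2rd +1wr — RD_PORT → AL1|MU0|ME1|BR1|rd1|wr0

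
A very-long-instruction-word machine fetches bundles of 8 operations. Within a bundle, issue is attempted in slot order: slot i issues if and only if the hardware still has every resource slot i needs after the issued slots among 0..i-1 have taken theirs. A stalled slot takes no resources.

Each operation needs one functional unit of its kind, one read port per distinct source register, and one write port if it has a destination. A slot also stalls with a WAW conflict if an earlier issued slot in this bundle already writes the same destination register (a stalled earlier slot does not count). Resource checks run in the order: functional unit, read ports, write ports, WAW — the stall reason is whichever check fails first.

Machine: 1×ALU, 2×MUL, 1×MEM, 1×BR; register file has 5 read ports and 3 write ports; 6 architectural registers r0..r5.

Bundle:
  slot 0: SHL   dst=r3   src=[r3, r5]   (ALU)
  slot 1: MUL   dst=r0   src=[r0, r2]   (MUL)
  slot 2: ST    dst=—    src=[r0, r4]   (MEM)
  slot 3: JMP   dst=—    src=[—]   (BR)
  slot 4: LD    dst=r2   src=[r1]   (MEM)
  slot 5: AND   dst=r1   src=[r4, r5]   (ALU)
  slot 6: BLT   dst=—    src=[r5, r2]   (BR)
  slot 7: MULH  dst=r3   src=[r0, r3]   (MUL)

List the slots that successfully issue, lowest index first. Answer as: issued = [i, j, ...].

(0) want 1×ALU +2rd +1wr — yes → AL0|MU2|ME1|BR1|rd3|wr2
(1) want 1×MUL +2rd +1wr — yes → AL0|MU1|ME1|BR1|rd1|wr1
(2) want 1×MEM +2rd +0wr — RD_PORT → AL0|MU1|ME1|BR1|rd1|wr1
(3) want 1×BR +0rd +0wr — yes → AL0|MU1|ME1|BR0|rd1|wr1
(4) want 1×MEM +1rd +1wr — yes → AL0|MU1|ME0|BR0|rd0|wr0
(5) want 1×ALU +2rd +1wr — FU → AL0|MU1|ME0|BR0|rd0|wr0
(6) want 1×BR +2rd +0wr — FU → AL0|MU1|ME0|BR0|rd0|wr0
(7) want 1×MUL +2rd +1wr — RD_PORT → AL0|MU1|ME0|BR0|rd0|wr0

issued = [0, 1, 3, 4]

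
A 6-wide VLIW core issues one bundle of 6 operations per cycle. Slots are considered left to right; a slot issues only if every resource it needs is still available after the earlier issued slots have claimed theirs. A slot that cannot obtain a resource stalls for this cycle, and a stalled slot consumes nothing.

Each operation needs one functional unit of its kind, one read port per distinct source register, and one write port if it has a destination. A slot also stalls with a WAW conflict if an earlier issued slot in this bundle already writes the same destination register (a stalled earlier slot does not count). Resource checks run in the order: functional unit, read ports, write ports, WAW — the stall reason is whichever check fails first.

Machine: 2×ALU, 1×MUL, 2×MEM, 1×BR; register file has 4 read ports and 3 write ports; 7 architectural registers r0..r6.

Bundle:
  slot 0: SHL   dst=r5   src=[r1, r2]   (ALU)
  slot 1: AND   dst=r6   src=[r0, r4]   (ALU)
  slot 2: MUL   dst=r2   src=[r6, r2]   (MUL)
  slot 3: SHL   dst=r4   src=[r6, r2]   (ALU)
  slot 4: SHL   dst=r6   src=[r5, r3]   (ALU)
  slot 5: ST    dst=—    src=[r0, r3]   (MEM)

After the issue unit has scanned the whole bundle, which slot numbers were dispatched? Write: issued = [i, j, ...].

#0 ALU src=r1,r2 dispatched  <A:1 Mu:1 Ld:2 B:1 rd:2 wr:2>
#1 ALU src=r0,r4 dispatched  <A:0 Mu:1 Ld:2 B:1 rd:0 wr:1>
#2 MUL src=r6,r2 held:RD_PORT  <A:0 Mu:1 Ld:2 B:1 rd:0 wr:1>
#3 ALU src=r6,r2 held:FU  <A:0 Mu:1 Ld:2 B:1 rd:0 wr:1>
#4 ALU src=r5,r3 held:FU  <A:0 Mu:1 Ld:2 B:1 rd:0 wr:1>
#5 MEM src=r0,r3 held:RD_PORT  <A:0 Mu:1 Ld:2 B:1 rd:0 wr:1>

issued = [0, 1]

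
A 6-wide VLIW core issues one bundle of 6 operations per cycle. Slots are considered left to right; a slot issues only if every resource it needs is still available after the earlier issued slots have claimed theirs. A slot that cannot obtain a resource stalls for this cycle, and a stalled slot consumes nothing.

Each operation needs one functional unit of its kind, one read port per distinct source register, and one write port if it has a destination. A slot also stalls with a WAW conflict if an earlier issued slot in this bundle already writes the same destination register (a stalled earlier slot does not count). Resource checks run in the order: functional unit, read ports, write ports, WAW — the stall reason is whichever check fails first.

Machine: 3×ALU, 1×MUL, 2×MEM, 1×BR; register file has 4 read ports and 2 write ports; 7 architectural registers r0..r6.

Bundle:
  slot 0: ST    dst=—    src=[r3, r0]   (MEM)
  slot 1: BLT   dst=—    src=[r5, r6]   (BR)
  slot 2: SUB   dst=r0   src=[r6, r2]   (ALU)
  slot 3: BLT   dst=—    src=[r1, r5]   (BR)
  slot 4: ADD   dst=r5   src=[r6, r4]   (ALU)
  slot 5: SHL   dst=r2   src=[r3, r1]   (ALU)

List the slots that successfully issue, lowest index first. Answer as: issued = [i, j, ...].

issued = [0, 1]

[0] MEM needs rd=2 wr=0: ok; after: ALU=3 MUL=1 MEM=1 BR=1, R=2, W=2
[1] BR needs rd=2 wr=0: ok; after: ALU=3 MUL=1 MEM=1 BR=0, R=0, W=2
[2] ALU needs rd=2 wr=1: RD_PORT; after: ALU=3 MUL=1 MEM=1 BR=0, R=0, W=2
[3] BR needs rd=2 wr=0: FU; after: ALU=3 MUL=1 MEM=1 BR=0, R=0, W=2
[4] ALU needs rd=2 wr=1: RD_PORT; after: ALU=3 MUL=1 MEM=1 BR=0, R=0, W=2
[5] ALU needs rd=2 wr=1: RD_PORT; after: ALU=3 MUL=1 MEM=1 BR=0, R=0, W=2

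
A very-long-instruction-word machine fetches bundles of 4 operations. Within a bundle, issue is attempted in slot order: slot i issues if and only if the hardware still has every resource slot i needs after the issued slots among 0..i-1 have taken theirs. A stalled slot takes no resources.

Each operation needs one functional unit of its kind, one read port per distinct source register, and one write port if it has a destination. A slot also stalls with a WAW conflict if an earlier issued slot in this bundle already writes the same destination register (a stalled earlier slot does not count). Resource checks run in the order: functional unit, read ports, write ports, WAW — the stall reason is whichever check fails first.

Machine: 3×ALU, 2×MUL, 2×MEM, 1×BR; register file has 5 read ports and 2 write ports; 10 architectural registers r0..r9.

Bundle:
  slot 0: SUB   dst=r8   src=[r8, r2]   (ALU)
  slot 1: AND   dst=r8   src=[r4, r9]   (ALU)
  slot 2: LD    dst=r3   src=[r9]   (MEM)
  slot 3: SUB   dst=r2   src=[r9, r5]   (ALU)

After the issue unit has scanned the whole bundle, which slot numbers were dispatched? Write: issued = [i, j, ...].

#0 ALU src=r8,r2 dispatched  <A:2 Mu:2 Ld:2 B:1 rd:3 wr:1>
#1 ALU src=r4,r9 held:WAW  <A:2 Mu:2 Ld:2 B:1 rd:3 wr:1>
#2 MEM src=r9 dispatched  <A:2 Mu:2 Ld:1 B:1 rd:2 wr:0>
#3 ALU src=r9,r5 held:WR_PORT  <A:2 Mu:2 Ld:1 B:1 rd:2 wr:0>

issued = [0, 2]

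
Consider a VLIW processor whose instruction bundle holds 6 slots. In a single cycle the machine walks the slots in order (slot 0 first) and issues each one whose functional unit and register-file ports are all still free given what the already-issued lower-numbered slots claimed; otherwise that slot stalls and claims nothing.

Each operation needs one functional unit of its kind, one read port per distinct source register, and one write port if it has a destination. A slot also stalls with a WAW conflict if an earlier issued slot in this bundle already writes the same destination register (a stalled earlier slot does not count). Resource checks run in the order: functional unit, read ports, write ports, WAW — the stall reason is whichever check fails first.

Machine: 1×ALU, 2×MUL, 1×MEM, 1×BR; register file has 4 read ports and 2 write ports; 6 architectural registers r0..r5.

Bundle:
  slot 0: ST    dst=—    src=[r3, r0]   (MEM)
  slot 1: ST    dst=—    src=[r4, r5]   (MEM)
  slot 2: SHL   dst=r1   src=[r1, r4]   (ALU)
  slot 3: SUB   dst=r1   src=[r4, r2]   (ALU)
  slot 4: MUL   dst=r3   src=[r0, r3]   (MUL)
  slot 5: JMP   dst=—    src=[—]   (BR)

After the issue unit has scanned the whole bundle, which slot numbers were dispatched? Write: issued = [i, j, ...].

(0) want 1×MEM +2rd +0wr — yes → AL1|MU2|ME0|BR1|rd2|wr2
(1) want 1×MEM +2rd +0wr — FU → AL1|MU2|ME0|BR1|rd2|wr2
(2) want 1×ALU +2rd +1wr — yes → AL0|MU2|ME0|BR1|rd0|wr1
(3) want 1×ALU +2rd +1wr — FU → AL0|MU2|ME0|BR1|rd0|wr1
(4) want 1×MUL +2rd +1wr — RD_PORT → AL0|MU2|ME0|BR1|rd0|wr1
(5) want 1×BR +0rd +0wr — yes → AL0|MU2|ME0|BR0|rd0|wr1

issued = [0, 2, 5]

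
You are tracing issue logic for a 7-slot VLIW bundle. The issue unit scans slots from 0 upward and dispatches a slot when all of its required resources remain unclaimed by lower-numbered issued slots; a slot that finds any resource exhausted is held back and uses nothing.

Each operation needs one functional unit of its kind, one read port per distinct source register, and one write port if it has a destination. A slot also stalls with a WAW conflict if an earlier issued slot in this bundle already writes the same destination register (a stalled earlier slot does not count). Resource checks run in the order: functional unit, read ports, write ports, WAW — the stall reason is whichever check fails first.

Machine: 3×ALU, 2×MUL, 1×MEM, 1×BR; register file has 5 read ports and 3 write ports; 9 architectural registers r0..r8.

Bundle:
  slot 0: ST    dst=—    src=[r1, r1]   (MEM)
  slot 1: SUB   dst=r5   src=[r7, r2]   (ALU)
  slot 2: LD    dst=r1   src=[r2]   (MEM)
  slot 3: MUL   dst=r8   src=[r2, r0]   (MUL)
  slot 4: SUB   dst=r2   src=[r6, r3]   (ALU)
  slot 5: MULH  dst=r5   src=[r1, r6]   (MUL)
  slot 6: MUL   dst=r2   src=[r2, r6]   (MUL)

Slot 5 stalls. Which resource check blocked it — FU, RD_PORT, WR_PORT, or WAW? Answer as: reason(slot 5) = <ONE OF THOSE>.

#0 MEM src=r1,r1 dispatched  <A:3 Mu:2 Ld:0 B:1 rd:4 wr:3>
#1 ALU src=r7,r2 dispatched  <A:2 Mu:2 Ld:0 B:1 rd:2 wr:2>
#2 MEM src=r2 held:FU  <A:2 Mu:2 Ld:0 B:1 rd:2 wr:2>
#3 MUL src=r2,r0 dispatched  <A:2 Mu:1 Ld:0 B:1 rd:0 wr:1>
#4 ALU src=r6,r3 held:RD_PORT  <A:2 Mu:1 Ld:0 B:1 rd:0 wr:1>
#5 MUL src=r1,r6 held:RD_PORT  <A:2 Mu:1 Ld:0 B:1 rd:0 wr:1>
#6 MUL src=r2,r6 held:RD_PORT  <A:2 Mu:1 Ld:0 B:1 rd:0 wr:1>

reason(slot 5) = RD_PORT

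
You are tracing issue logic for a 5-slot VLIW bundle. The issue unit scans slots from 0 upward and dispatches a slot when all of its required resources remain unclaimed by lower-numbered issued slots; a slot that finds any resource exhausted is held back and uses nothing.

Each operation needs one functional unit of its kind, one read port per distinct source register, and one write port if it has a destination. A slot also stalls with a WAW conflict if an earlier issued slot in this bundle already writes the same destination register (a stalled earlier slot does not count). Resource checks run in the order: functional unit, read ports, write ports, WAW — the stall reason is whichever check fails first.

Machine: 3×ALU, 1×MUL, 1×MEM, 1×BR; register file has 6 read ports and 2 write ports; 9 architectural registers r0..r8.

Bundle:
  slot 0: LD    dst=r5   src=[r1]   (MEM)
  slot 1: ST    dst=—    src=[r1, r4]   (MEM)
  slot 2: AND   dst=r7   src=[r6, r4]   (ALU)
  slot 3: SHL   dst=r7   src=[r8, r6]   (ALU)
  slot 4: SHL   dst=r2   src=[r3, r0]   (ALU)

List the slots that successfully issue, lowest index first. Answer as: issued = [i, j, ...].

issued = [0, 2]

  0. MEM→r5 ⇒ go  {3A/1Mu/0Ld/1B | 5r 1w}
  1. MEM ⇒ no(FU)  {3A/1Mu/0Ld/1B | 5r 1w}
  2. ALU→r7 ⇒ go  {2A/1Mu/0Ld/1B | 3r 0w}
  3. ALU→r7 ⇒ no(WR_PORT)  {2A/1Mu/0Ld/1B | 3r 0w}
  4. ALU→r2 ⇒ no(WR_PORT)  {2A/1Mu/0Ld/1B | 3r 0w}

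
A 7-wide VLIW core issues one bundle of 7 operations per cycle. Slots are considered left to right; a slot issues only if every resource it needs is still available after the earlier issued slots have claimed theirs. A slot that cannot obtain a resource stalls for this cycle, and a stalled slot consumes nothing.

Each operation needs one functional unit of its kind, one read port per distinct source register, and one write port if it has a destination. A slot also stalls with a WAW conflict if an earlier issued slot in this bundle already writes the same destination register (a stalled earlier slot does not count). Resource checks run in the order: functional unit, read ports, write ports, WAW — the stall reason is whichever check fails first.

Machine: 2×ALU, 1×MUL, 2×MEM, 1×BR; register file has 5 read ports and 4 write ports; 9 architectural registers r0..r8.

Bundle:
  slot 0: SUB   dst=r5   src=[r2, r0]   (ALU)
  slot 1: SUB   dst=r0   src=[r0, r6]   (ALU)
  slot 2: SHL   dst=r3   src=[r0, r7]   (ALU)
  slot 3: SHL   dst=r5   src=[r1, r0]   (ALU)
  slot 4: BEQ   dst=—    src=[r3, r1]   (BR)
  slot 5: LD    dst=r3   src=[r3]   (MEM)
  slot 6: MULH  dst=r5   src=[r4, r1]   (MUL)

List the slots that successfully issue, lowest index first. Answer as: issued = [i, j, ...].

issued = [0, 1, 5]

#0 ALU src=r2,r0 dispatched  <A:1 Mu:1 Ld:2 B:1 rd:3 wr:3>
#1 ALU src=r0,r6 dispatched  <A:0 Mu:1 Ld:2 B:1 rd:1 wr:2>
#2 ALU src=r0,r7 held:FU  <A:0 Mu:1 Ld:2 B:1 rd:1 wr:2>
#3 ALU src=r1,r0 held:FU  <A:0 Mu:1 Ld:2 B:1 rd:1 wr:2>
#4 BR src=r3,r1 held:RD_PORT  <A:0 Mu:1 Ld:2 B:1 rd:1 wr:2>
#5 MEM src=r3 dispatched  <A:0 Mu:1 Ld:1 B:1 rd:0 wr:1>
#6 MUL src=r4,r1 held:RD_PORT  <A:0 Mu:1 Ld:1 B:1 rd:0 wr:1>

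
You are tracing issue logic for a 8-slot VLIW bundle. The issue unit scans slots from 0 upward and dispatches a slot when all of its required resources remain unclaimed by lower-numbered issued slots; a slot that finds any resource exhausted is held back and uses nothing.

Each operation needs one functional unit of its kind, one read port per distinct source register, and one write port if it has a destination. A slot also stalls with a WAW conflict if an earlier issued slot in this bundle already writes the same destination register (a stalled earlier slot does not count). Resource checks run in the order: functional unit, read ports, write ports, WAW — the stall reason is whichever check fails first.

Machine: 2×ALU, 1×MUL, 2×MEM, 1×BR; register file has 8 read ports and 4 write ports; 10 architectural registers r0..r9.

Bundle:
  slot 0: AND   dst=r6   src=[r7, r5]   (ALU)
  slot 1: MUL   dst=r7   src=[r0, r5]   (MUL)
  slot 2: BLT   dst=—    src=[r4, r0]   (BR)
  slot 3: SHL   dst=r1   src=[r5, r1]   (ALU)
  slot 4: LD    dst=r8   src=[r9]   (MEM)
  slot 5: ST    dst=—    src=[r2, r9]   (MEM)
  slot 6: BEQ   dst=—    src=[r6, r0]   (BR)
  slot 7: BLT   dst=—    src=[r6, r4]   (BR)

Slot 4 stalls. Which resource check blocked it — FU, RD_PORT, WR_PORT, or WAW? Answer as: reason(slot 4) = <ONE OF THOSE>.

slot 0 (ALU): ISSUE — free A1,Mu1,Ld2,B1 rp6 wp3
slot 1 (MUL): ISSUE — free A1,Mu0,Ld2,B1 rp4 wp2
slot 2 (BR): ISSUE — free A1,Mu0,Ld2,B0 rp2 wp2
slot 3 (ALU): ISSUE — free A0,Mu0,Ld2,B0 rp0 wp1
slot 4 (MEM): stall RD_PORT — free A0,Mu0,Ld2,B0 rp0 wp1
slot 5 (MEM): stall RD_PORT — free A0,Mu0,Ld2,B0 rp0 wp1
slot 6 (BR): stall FU — free A0,Mu0,Ld2,B0 rp0 wp1
slot 7 (BR): stall FU — free A0,Mu0,Ld2,B0 rp0 wp1

reason(slot 4) = RD_PORT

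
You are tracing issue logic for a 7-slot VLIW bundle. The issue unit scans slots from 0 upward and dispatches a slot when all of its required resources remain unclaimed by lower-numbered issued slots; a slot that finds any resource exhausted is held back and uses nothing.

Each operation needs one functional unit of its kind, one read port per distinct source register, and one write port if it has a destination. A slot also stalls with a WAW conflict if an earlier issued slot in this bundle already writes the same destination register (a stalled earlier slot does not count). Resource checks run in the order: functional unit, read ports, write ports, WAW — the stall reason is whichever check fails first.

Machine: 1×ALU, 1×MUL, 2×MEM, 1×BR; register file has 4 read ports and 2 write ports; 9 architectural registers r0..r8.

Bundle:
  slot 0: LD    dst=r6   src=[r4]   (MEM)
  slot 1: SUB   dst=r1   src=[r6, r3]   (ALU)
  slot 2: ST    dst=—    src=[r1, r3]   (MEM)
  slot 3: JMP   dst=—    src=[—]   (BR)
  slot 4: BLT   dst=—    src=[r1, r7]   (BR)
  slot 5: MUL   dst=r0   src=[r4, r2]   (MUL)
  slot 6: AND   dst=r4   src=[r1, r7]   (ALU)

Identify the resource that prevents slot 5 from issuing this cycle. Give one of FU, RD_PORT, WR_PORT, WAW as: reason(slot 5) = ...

reason(slot 5) = RD_PORT

#0 MEM src=r4 dispatched  <A:1 Mu:1 Ld:1 B:1 rd:3 wr:1>
#1 ALU src=r6,r3 dispatched  <A:0 Mu:1 Ld:1 B:1 rd:1 wr:0>
#2 MEM src=r1,r3 held:RD_PORT  <A:0 Mu:1 Ld:1 B:1 rd:1 wr:0>
#3 BR src=- dispatched  <A:0 Mu:1 Ld:1 B:0 rd:1 wr:0>
#4 BR src=r1,r7 held:FU  <A:0 Mu:1 Ld:1 B:0 rd:1 wr:0>
#5 MUL src=r4,r2 held:RD_PORT  <A:0 Mu:1 Ld:1 B:0 rd:1 wr:0>
#6 ALU src=r1,r7 held:FU  <A:0 Mu:1 Ld:1 B:0 rd:1 wr:0>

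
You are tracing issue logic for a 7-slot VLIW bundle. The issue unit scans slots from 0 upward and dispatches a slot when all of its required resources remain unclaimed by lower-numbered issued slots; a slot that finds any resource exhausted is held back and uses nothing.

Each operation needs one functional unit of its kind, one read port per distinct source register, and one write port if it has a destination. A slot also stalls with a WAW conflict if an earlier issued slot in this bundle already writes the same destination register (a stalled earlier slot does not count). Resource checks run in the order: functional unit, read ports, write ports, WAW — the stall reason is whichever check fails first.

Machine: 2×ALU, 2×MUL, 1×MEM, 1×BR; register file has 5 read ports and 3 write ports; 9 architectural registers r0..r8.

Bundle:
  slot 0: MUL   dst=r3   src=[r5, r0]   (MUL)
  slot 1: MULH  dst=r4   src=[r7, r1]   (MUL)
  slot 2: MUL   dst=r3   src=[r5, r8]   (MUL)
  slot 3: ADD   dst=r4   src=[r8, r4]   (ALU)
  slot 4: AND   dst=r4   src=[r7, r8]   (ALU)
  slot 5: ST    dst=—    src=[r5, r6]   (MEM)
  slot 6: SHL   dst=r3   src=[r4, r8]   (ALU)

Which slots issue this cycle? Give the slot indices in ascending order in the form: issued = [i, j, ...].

issued = [0, 1]

(0) want 1×MUL +2rd +1wr — yes → AL2|MU1|ME1|BR1|rd3|wr2
(1) want 1×MUL +2rd +1wr — yes → AL2|MU0|ME1|BR1|rd1|wr1
(2) want 1×MUL +2rd +1wr — FU → AL2|MU0|ME1|BR1|rd1|wr1
(3) want 1×ALU +2rd +1wr — RD_PORT → AL2|MU0|ME1|BR1|rd1|wr1
(4) want 1×ALU +2rd +1wr — RD_PORT → AL2|MU0|ME1|BR1|rd1|wr1
(5) want 1×MEM +2rd +0wr — RD_PORT → AL2|MU0|ME1|BR1|rd1|wr1
(6) want 1×ALU +2rd +1wr — RD_PORT → AL2|MU0|ME1|BR1|rd1|wr1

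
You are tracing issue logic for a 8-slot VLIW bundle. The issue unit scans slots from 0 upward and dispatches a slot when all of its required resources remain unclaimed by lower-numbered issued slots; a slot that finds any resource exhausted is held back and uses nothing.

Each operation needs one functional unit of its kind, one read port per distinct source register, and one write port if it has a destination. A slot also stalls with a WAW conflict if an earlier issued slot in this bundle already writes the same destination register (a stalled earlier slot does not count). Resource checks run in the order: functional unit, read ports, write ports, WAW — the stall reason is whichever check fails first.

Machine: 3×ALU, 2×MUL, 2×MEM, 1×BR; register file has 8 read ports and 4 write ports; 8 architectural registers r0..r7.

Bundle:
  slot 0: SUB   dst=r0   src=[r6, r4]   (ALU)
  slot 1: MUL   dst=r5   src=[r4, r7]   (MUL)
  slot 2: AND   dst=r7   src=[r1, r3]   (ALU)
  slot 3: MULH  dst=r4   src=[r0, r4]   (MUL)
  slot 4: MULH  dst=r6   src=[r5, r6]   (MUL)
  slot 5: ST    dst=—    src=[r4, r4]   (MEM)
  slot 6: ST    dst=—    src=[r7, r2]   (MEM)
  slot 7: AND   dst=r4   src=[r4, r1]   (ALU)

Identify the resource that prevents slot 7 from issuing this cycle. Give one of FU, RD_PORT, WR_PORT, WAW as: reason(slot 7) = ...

slot 0 (ALU): ISSUE — free A2,Mu2,Ld2,B1 rp6 wp3
slot 1 (MUL): ISSUE — free A2,Mu1,Ld2,B1 rp4 wp2
slot 2 (ALU): ISSUE — free A1,Mu1,Ld2,B1 rp2 wp1
slot 3 (MUL): ISSUE — free A1,Mu0,Ld2,B1 rp0 wp0
slot 4 (MUL): stall FU — free A1,Mu0,Ld2,B1 rp0 wp0
slot 5 (MEM): stall RD_PORT — free A1,Mu0,Ld2,B1 rp0 wp0
slot 6 (MEM): stall RD_PORT — free A1,Mu0,Ld2,B1 rp0 wp0
slot 7 (ALU): stall RD_PORT — free A1,Mu0,Ld2,B1 rp0 wp0

reason(slot 7) = RD_PORT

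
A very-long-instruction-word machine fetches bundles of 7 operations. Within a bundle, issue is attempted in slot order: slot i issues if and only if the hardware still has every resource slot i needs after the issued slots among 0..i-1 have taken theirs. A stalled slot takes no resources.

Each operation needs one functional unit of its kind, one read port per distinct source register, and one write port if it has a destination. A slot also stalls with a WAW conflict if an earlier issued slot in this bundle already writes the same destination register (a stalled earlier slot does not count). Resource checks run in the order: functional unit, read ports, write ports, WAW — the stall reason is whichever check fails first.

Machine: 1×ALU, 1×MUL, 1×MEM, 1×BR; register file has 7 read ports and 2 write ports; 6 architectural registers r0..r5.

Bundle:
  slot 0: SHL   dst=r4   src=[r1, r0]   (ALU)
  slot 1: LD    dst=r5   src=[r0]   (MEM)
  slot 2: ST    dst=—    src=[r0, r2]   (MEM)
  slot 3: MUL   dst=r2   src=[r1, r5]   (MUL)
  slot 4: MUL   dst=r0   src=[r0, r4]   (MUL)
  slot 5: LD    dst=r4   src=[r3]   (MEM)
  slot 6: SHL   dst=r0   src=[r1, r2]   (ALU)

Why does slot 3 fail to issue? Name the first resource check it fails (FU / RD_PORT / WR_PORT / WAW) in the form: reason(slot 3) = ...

slot 0 (ALU): ISSUE — free A0,Mu1,Ld1,B1 rp5 wp1
slot 1 (MEM): ISSUE — free A0,Mu1,Ld0,B1 rp4 wp0
slot 2 (MEM): stall FU — free A0,Mu1,Ld0,B1 rp4 wp0
slot 3 (MUL): stall WR_PORT — free A0,Mu1,Ld0,B1 rp4 wp0
slot 4 (MUL): stall WR_PORT — free A0,Mu1,Ld0,B1 rp4 wp0
slot 5 (MEM): stall FU — free A0,Mu1,Ld0,B1 rp4 wp0
slot 6 (ALU): stall FU — free A0,Mu1,Ld0,B1 rp4 wp0

reason(slot 3) = WR_PORT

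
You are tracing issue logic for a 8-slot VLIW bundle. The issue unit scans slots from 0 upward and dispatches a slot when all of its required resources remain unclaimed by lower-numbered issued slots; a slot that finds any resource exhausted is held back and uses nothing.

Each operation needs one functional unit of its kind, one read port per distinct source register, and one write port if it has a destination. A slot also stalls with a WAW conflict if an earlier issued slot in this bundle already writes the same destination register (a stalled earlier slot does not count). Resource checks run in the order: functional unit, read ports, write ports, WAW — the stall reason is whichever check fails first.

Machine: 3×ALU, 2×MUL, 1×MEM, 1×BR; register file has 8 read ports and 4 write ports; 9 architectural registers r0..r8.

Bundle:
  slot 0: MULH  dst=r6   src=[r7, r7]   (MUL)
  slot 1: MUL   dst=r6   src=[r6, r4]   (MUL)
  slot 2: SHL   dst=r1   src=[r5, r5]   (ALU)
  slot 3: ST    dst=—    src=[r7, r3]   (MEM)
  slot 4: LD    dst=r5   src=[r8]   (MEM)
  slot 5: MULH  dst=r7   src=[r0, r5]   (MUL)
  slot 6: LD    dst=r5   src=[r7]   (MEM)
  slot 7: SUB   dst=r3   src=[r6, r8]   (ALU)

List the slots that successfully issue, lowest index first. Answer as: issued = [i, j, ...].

slot 0 (MUL): ISSUE — free A3,Mu1,Ld1,B1 rp7 wp3
slot 1 (MUL): stall WAW — free A3,Mu1,Ld1,B1 rp7 wp3
slot 2 (ALU): ISSUE — free A2,Mu1,Ld1,B1 rp6 wp2
slot 3 (MEM): ISSUE — free A2,Mu1,Ld0,B1 rp4 wp2
slot 4 (MEM): stall FU — free A2,Mu1,Ld0,B1 rp4 wp2
slot 5 (MUL): ISSUE — free A2,Mu0,Ld0,B1 rp2 wp1
slot 6 (MEM): stall FU — free A2,Mu0,Ld0,B1 rp2 wp1
slot 7 (ALU): ISSUE — free A1,Mu0,Ld0,B1 rp0 wp0

issued = [0, 2, 3, 5, 7]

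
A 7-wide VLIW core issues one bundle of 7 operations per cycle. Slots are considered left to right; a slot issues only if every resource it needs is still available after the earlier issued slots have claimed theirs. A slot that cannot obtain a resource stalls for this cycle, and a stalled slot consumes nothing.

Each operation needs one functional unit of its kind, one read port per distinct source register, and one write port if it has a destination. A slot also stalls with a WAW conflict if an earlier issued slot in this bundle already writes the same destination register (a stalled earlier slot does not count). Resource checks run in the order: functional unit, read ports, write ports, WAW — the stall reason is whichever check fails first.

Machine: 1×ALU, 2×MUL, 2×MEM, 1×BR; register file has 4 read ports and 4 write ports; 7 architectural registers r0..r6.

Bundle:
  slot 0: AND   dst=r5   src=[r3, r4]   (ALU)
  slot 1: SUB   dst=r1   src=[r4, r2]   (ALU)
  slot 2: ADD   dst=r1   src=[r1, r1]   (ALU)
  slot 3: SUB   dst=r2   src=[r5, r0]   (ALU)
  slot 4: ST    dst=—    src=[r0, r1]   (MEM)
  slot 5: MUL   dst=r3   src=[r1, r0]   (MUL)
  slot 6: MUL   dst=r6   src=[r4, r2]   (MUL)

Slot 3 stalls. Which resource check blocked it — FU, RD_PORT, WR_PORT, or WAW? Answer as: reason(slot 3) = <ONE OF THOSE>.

slot 0 (ALU): ISSUE — free A0,Mu2,Ld2,B1 rp2 wp3
slot 1 (ALU): stall FU — free A0,Mu2,Ld2,B1 rp2 wp3
slot 2 (ALU): stall FU — free A0,Mu2,Ld2,B1 rp2 wp3
slot 3 (ALU): stall FU — free A0,Mu2,Ld2,B1 rp2 wp3
slot 4 (MEM): ISSUE — free A0,Mu2,Ld1,B1 rp0 wp3
slot 5 (MUL): stall RD_PORT — free A0,Mu2,Ld1,B1 rp0 wp3
slot 6 (MUL): stall RD_PORT — free A0,Mu2,Ld1,B1 rp0 wp3

reason(slot 3) = FU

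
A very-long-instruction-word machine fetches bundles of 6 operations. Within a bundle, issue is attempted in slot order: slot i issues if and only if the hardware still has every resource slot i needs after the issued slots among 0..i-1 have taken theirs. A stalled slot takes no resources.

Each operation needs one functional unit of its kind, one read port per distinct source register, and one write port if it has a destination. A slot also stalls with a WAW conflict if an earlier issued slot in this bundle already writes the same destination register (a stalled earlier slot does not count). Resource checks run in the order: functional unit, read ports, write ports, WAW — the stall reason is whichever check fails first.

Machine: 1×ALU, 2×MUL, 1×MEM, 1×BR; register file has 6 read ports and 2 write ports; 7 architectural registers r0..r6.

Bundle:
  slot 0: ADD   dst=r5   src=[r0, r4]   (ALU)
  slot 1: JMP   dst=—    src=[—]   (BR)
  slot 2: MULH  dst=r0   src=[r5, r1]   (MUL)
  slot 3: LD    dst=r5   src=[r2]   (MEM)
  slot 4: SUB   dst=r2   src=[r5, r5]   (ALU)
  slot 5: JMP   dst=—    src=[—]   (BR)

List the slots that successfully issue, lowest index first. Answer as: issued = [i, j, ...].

issued = [0, 1, 2]

[0] ALU needs rd=2 wr=1: ok; after: ALU=0 MUL=2 MEM=1 BR=1, R=4, W=1
[1] BR needs rd=0 wr=0: ok; after: ALU=0 MUL=2 MEM=1 BR=0, R=4, W=1
[2] MUL needs rd=2 wr=1: ok; after: ALU=0 MUL=1 MEM=1 BR=0, R=2, W=0
[3] MEM needs rd=1 wr=1: WR_PORT; after: ALU=0 MUL=1 MEM=1 BR=0, R=2, W=0
[4] ALU needs rd=1 wr=1: FU; after: ALU=0 MUL=1 MEM=1 BR=0, R=2, W=0
[5] BR needs rd=0 wr=0: FU; after: ALU=0 MUL=1 MEM=1 BR=0, R=2, W=0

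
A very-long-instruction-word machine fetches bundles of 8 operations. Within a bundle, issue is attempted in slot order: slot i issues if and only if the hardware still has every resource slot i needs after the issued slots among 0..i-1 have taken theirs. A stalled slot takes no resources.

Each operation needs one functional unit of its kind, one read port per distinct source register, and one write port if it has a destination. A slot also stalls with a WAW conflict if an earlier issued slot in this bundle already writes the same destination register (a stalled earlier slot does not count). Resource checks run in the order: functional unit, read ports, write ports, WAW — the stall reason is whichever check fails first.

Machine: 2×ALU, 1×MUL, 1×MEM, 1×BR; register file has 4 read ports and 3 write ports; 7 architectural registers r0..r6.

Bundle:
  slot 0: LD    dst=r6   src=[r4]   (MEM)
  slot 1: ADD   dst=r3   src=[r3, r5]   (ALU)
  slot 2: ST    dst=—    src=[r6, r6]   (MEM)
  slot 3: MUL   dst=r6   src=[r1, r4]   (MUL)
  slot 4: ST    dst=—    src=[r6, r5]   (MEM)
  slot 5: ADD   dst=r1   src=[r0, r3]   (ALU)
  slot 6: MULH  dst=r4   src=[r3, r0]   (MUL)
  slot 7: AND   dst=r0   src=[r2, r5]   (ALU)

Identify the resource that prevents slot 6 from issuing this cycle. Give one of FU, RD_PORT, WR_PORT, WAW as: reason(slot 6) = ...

reason(slot 6) = RD_PORT

slot 0 (MEM): ISSUE — free A2,Mu1,Ld0,B1 rp3 wp2
slot 1 (ALU): ISSUE — free A1,Mu1,Ld0,B1 rp1 wp1
slot 2 (MEM): stall FU — free A1,Mu1,Ld0,B1 rp1 wp1
slot 3 (MUL): stall RD_PORT — free A1,Mu1,Ld0,B1 rp1 wp1
slot 4 (MEM): stall FU — free A1,Mu1,Ld0,B1 rp1 wp1
slot 5 (ALU): stall RD_PORT — free A1,Mu1,Ld0,B1 rp1 wp1
slot 6 (MUL): stall RD_PORT — free A1,Mu1,Ld0,B1 rp1 wp1
slot 7 (ALU): stall RD_PORT — free A1,Mu1,Ld0,B1 rp1 wp1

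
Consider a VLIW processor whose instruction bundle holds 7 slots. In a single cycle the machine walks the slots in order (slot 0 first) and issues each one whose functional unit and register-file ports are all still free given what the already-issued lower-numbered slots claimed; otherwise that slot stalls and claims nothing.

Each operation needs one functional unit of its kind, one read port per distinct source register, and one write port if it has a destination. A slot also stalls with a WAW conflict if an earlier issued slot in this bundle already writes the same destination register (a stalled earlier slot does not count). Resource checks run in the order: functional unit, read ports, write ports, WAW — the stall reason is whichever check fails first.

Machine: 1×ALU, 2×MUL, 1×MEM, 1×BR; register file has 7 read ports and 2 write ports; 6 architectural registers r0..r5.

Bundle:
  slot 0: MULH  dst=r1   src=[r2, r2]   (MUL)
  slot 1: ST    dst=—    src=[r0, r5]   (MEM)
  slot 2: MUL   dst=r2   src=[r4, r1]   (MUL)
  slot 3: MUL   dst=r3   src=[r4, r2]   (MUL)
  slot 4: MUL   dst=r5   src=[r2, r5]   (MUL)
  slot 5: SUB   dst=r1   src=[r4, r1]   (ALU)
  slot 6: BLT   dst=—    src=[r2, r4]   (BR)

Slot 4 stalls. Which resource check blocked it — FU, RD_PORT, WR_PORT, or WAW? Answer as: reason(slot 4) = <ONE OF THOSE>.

(0) want 1×MUL +1rd +1wr — yes → AL1|MU1|ME1|BR1|rd6|wr1
(1) want 1×MEM +2rd +0wr — yes → AL1|MU1|ME0|BR1|rd4|wr1
(2) want 1×MUL +2rd +1wr — yes → AL1|MU0|ME0|BR1|rd2|wr0
(3) want 1×MUL +2rd +1wr — FU → AL1|MU0|ME0|BR1|rd2|wr0
(4) want 1×MUL +2rd +1wr — FU → AL1|MU0|ME0|BR1|rd2|wr0
(5) want 1×ALU +2rd +1wr — WR_PORT → AL1|MU0|ME0|BR1|rd2|wr0
(6) want 1×BR +2rd +0wr — yes → AL1|MU0|ME0|BR0|rd0|wr0

reason(slot 4) = FU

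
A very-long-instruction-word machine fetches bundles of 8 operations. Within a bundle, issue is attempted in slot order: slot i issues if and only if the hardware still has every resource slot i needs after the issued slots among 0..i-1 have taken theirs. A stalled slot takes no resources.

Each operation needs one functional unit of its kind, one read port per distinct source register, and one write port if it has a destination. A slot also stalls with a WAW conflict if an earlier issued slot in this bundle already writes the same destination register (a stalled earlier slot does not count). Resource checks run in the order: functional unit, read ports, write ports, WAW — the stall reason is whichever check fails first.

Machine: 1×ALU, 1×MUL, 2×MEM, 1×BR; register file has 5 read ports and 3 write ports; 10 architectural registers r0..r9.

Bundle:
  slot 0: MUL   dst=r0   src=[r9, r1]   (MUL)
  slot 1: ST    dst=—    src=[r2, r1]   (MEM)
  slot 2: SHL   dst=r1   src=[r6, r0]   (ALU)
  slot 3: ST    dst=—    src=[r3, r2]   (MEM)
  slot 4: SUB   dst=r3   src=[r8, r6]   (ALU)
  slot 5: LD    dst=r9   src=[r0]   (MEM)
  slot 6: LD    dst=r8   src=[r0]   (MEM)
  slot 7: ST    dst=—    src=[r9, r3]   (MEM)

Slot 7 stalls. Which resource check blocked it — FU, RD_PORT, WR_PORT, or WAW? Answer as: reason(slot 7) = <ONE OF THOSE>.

reason(slot 7) = FU

  0. MUL→r0 ⇒ go  {1A/0Mu/2Ld/1B | 3r 2w}
  1. MEM ⇒ go  {1A/0Mu/1Ld/1B | 1r 2w}
  2. ALU→r1 ⇒ no(RD_PORT)  {1A/0Mu/1Ld/1B | 1r 2w}
  3. MEM ⇒ no(RD_PORT)  {1A/0Mu/1Ld/1B | 1r 2w}
  4. ALU→r3 ⇒ no(RD_PORT)  {1A/0Mu/1Ld/1B | 1r 2w}
  5. MEM→r9 ⇒ go  {1A/0Mu/0Ld/1B | 0r 1w}
  6. MEM→r8 ⇒ no(FU)  {1A/0Mu/0Ld/1B | 0r 1w}
  7. MEM ⇒ no(FU)  {1A/0Mu/0Ld/1B | 0r 1w}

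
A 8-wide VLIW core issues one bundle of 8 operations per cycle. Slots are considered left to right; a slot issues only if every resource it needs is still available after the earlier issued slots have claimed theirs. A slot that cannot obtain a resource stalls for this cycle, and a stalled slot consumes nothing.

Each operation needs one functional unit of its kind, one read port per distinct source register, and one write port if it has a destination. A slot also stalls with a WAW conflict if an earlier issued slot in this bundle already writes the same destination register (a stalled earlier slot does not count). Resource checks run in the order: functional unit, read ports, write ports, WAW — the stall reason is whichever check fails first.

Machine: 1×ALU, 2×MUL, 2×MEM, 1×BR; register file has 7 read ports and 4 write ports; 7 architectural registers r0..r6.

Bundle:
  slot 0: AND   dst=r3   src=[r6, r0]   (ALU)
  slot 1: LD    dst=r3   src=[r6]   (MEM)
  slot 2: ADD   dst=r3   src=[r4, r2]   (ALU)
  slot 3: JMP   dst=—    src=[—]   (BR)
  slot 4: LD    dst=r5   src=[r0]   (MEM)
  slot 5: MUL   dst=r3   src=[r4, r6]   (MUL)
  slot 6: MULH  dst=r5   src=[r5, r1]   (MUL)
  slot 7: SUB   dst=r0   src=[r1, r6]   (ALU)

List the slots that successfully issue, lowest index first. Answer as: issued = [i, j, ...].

#0 ALU src=r6,r0 dispatched  <A:0 Mu:2 Ld:2 B:1 rd:5 wr:3>
#1 MEM src=r6 held:WAW  <A:0 Mu:2 Ld:2 B:1 rd:5 wr:3>
#2 ALU src=r4,r2 held:FU  <A:0 Mu:2 Ld:2 B:1 rd:5 wr:3>
#3 BR src=- dispatched  <A:0 Mu:2 Ld:2 B:0 rd:5 wr:3>
#4 MEM src=r0 dispatched  <A:0 Mu:2 Ld:1 B:0 rd:4 wr:2>
#5 MUL src=r4,r6 held:WAW  <A:0 Mu:2 Ld:1 B:0 rd:4 wr:2>
#6 MUL src=r5,r1 held:WAW  <A:0 Mu:2 Ld:1 B:0 rd:4 wr:2>
#7 ALU src=r1,r6 held:FU  <A:0 Mu:2 Ld:1 B:0 rd:4 wr:2>

issued = [0, 3, 4]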